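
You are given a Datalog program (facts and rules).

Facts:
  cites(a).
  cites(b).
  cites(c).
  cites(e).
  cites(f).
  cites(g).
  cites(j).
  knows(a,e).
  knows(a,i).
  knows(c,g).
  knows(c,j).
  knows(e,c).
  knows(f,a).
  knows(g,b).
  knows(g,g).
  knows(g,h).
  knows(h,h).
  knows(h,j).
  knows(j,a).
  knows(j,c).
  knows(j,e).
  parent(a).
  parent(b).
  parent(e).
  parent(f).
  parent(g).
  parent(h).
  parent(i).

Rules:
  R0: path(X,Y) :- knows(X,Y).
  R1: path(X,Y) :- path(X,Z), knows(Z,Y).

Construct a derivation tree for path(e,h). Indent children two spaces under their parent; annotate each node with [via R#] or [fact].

round 1: derive path(a,e) via R0 from knows(a,e)
round 1: derive path(a,i) via R0 from knows(a,i)
round 1: derive path(c,g) via R0 from knows(c,g)
round 1: derive path(c,j) via R0 from knows(c,j)
round 1: derive path(e,c) via R0 from knows(e,c)
round 1: derive path(f,a) via R0 from knows(f,a)
round 1: derive path(g,b) via R0 from knows(g,b)
round 1: derive path(g,g) via R0 from knows(g,g)
round 1: derive path(g,h) via R0 from knows(g,h)
round 1: derive path(h,h) via R0 from knows(h,h)
round 1: derive path(h,j) via R0 from knows(h,j)
round 1: derive path(j,a) via R0 from knows(j,a)
round 1: derive path(j,c) via R0 from knows(j,c)
round 1: derive path(j,e) via R0 from knows(j,e)
round 2: derive path(a,c) via R1 from path(a,e), knows(e,c)
round 2: derive path(c,a) via R1 from path(c,j), knows(j,a)
round 2: derive path(c,b) via R1 from path(c,g), knows(g,b)
round 2: derive path(c,c) via R1 from path(c,j), knows(j,c)
round 2: derive path(c,e) via R1 from path(c,j), knows(j,e)
round 2: derive path(c,h) via R1 from path(c,g), knows(g,h)
round 2: derive path(e,g) via R1 from path(e,c), knows(c,g)
round 2: derive path(e,j) via R1 from path(e,c), knows(c,j)
round 2: derive path(f,e) via R1 from path(f,a), knows(a,e)
round 2: derive path(f,i) via R1 from path(f,a), knows(a,i)
round 2: derive path(g,j) via R1 from path(g,h), knows(h,j)
round 2: derive path(h,a) via R1 from path(h,j), knows(j,a)
round 2: derive path(h,c) via R1 from path(h,j), knows(j,c)
round 2: derive path(h,e) via R1 from path(h,j), knows(j,e)
round 2: derive path(j,g) via R1 from path(j,c), knows(c,g)
round 2: derive path(j,i) via R1 from path(j,a), knows(a,i)
round 2: derive path(j,j) via R1 from path(j,c), knows(c,j)
round 3: derive path(a,g) via R1 from path(a,c), knows(c,g)
round 3: derive path(a,j) via R1 from path(a,c), knows(c,j)
round 3: derive path(c,i) via R1 from path(c,a), knows(a,i)
round 3: derive path(e,a) via R1 from path(e,j), knows(j,a)
round 3: derive path(e,b) via R1 from path(e,g), knows(g,b)
round 3: derive path(e,e) via R1 from path(e,j), knows(j,e)
round 3: derive path(e,h) via R1 from path(e,g), knows(g,h)
round 3: derive path(f,c) via R1 from path(f,e), knows(e,c)
round 3: derive path(g,a) via R1 from path(g,j), knows(j,a)
round 3: derive path(g,c) via R1 from path(g,j), knows(j,c)
round 3: derive path(g,e) via R1 from path(g,j), knows(j,e)
round 3: derive path(h,g) via R1 from path(h,c), knows(c,g)
round 3: derive path(h,i) via R1 from path(h,a), knows(a,i)
round 3: derive path(j,b) via R1 from path(j,g), knows(g,b)
round 3: derive path(j,h) via R1 from path(j,g), knows(g,h)
round 4: derive path(a,a) via R1 from path(a,j), knows(j,a)
round 4: derive path(a,b) via R1 from path(a,g), knows(g,b)
round 4: derive path(a,h) via R1 from path(a,g), knows(g,h)
round 4: derive path(e,i) via R1 from path(e,a), knows(a,i)
round 4: derive path(f,g) via R1 from path(f,c), knows(c,g)
round 4: derive path(f,j) via R1 from path(f,c), knows(c,j)
round 4: derive path(g,i) via R1 from path(g,a), knows(a,i)
round 4: derive path(h,b) via R1 from path(h,g), knows(g,b)
round 5: derive path(f,b) via R1 from path(f,g), knows(g,b)
round 5: derive path(f,h) via R1 from path(f,g), knows(g,h)

path(e,h)  [via R1]
  path(e,g)  [via R1]
    path(e,c)  [via R0]
      knows(e,c)  [fact]
    knows(c,g)  [fact]
  knows(g,h)  [fact]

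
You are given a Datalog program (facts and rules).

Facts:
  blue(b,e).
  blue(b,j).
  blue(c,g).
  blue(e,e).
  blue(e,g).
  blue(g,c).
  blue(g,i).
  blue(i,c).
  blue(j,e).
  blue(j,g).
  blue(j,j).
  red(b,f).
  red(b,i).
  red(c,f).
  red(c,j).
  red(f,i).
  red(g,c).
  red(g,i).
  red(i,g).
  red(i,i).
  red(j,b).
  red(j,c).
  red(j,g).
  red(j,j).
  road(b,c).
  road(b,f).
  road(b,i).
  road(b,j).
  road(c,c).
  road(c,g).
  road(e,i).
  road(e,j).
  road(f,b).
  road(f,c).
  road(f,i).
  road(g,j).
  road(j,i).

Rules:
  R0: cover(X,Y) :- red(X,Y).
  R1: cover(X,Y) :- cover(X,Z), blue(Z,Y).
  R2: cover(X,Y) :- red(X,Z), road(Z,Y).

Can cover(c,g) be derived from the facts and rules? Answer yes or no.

round 1: derive cover(b,f) via R0 from red(b,f)
round 1: derive cover(b,i) via R0 from red(b,i)
round 1: derive cover(c,f) via R0 from red(c,f)
round 1: derive cover(c,j) via R0 from red(c,j)
round 1: derive cover(f,i) via R0 from red(f,i)
round 1: derive cover(g,c) via R0 from red(g,c)
round 1: derive cover(g,i) via R0 from red(g,i)
round 1: derive cover(i,g) via R0 from red(i,g)
round 1: derive cover(i,i) via R0 from red(i,i)
round 1: derive cover(j,b) via R0 from red(j,b)
round 1: derive cover(j,c) via R0 from red(j,c)
round 1: derive cover(j,g) via R0 from red(j,g)
round 1: derive cover(j,j) via R0 from red(j,j)
round 1: derive cover(b,b) via R2 from red(b,f), road(f,b)
round 1: derive cover(b,c) via R2 from red(b,f), road(f,c)
round 1: derive cover(c,b) via R2 from red(c,f), road(f,b)
round 1: derive cover(c,c) via R2 from red(c,f), road(f,c)
round 1: derive cover(c,i) via R2 from red(c,f), road(f,i)
round 1: derive cover(g,g) via R2 from red(g,c), road(c,g)
round 1: derive cover(i,j) via R2 from red(i,g), road(g,j)
round 1: derive cover(j,f) via R2 from red(j,b), road(b,f)
round 1: derive cover(j,i) via R2 from red(j,b), road(b,i)
round 2: derive cover(b,e) via R1 from cover(b,b), blue(b,e)
round 2: derive cover(b,g) via R1 from cover(b,c), blue(c,g)
round 2: derive cover(b,j) via R1 from cover(b,b), blue(b,j)
round 2: derive cover(c,e) via R1 from cover(c,b), blue(b,e)
round 2: derive cover(c,g) via R1 from cover(c,c), blue(c,g)
round 2: derive cover(f,c) via R1 from cover(f,i), blue(i,c)
round 2: derive cover(i,c) via R1 from cover(i,g), blue(g,c)
round 2: derive cover(i,e) via R1 from cover(i,j), blue(j,e)
round 2: derive cover(j,e) via R1 from cover(j,b), blue(b,e)
round 3: derive cover(f,g) via R1 from cover(f,c), blue(c,g)

yes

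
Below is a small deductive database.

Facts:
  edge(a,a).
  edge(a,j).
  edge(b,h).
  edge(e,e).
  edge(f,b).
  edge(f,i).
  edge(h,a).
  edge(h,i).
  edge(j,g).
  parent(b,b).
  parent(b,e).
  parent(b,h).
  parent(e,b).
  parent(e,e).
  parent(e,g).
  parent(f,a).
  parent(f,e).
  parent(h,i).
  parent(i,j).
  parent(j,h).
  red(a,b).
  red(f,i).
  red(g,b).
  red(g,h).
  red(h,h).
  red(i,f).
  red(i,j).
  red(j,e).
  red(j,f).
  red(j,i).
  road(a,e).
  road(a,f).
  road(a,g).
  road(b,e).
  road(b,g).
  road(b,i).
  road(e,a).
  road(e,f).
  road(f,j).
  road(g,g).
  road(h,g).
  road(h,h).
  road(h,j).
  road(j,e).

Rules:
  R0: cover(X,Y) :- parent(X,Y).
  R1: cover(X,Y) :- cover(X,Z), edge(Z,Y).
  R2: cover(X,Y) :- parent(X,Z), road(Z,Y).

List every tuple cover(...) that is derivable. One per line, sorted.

cover(b,a)
cover(b,b)
cover(b,e)
cover(b,f)
cover(b,g)
cover(b,h)
cover(b,i)
cover(b,j)
cover(e,a)
cover(e,b)
cover(e,e)
cover(e,f)
cover(e,g)
cover(e,h)
cover(e,i)
cover(e,j)
cover(f,a)
cover(f,b)
cover(f,e)
cover(f,f)
cover(f,g)
cover(f,h)
cover(f,i)
cover(f,j)
cover(h,i)
cover(i,e)
cover(i,g)
cover(i,j)
cover(j,a)
cover(j,g)
cover(j,h)
cover(j,i)
cover(j,j)

round 1: derive cover(b,b) via R0 from parent(b,b)
round 1: derive cover(b,e) via R0 from parent(b,e)
round 1: derive cover(b,h) via R0 from parent(b,h)
round 1: derive cover(e,b) via R0 from parent(e,b)
round 1: derive cover(e,e) via R0 from parent(e,e)
round 1: derive cover(e,g) via R0 from parent(e,g)
round 1: derive cover(f,a) via R0 from parent(f,a)
round 1: derive cover(f,e) via R0 from parent(f,e)
round 1: derive cover(h,i) via R0 from parent(h,i)
round 1: derive cover(i,j) via R0 from parent(i,j)
round 1: derive cover(j,h) via R0 from parent(j,h)
round 1: derive cover(b,a) via R2 from parent(b,e), road(e,a)
round 1: derive cover(b,f) via R2 from parent(b,e), road(e,f)
round 1: derive cover(b,g) via R2 from parent(b,b), road(b,g)
round 1: derive cover(b,i) via R2 from parent(b,b), road(b,i)
round 1: derive cover(b,j) via R2 from parent(b,h), road(h,j)
round 1: derive cover(e,a) via R2 from parent(e,e), road(e,a)
round 1: derive cover(e,f) via R2 from parent(e,e), road(e,f)
round 1: derive cover(e,i) via R2 from parent(e,b), road(b,i)
round 1: derive cover(f,f) via R2 from parent(f,a), road(a,f)
round 1: derive cover(f,g) via R2 from parent(f,a), road(a,g)
round 1: derive cover(i,e) via R2 from parent(i,j), road(j,e)
round 1: derive cover(j,g) via R2 from parent(j,h), road(h,g)
round 1: derive cover(j,j) via R2 from parent(j,h), road(h,j)
round 2: derive cover(e,h) via R1 from cover(e,b), edge(b,h)
round 2: derive cover(e,j) via R1 from cover(e,a), edge(a,j)
round 2: derive cover(f,b) via R1 from cover(f,f), edge(f,b)
round 2: derive cover(f,i) via R1 from cover(f,f), edge(f,i)
round 2: derive cover(f,j) via R1 from cover(f,a), edge(a,j)
round 2: derive cover(i,g) via R1 from cover(i,j), edge(j,g)
round 2: derive cover(j,a) via R1 from cover(j,h), edge(h,a)
round 2: derive cover(j,i) via R1 from cover(j,h), edge(h,i)
round 3: derive cover(f,h) via R1 from cover(f,b), edge(b,h)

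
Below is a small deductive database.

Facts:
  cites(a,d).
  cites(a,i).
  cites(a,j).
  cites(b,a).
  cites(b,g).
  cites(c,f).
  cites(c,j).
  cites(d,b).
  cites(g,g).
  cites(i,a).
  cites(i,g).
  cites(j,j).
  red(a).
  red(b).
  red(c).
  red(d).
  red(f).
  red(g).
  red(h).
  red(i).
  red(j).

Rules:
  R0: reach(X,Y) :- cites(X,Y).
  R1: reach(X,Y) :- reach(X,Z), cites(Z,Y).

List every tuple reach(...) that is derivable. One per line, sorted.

round 1: derive reach(a,d) via R0 from cites(a,d)
round 1: derive reach(a,i) via R0 from cites(a,i)
round 1: derive reach(a,j) via R0 from cites(a,j)
round 1: derive reach(b,a) via R0 from cites(b,a)
round 1: derive reach(b,g) via R0 from cites(b,g)
round 1: derive reach(c,f) via R0 from cites(c,f)
round 1: derive reach(c,j) via R0 from cites(c,j)
round 1: derive reach(d,b) via R0 from cites(d,b)
round 1: derive reach(g,g) via R0 from cites(g,g)
round 1: derive reach(i,a) via R0 from cites(i,a)
round 1: derive reach(i,g) via R0 from cites(i,g)
round 1: derive reach(j,j) via R0 from cites(j,j)
round 2: derive reach(a,a) via R1 from reach(a,i), cites(i,a)
round 2: derive reach(a,b) via R1 from reach(a,d), cites(d,b)
round 2: derive reach(a,g) via R1 from reach(a,i), cites(i,g)
round 2: derive reach(b,d) via R1 from reach(b,a), cites(a,d)
round 2: derive reach(b,i) via R1 from reach(b,a), cites(a,i)
round 2: derive reach(b,j) via R1 from reach(b,a), cites(a,j)
round 2: derive reach(d,a) via R1 from reach(d,b), cites(b,a)
round 2: derive reach(d,g) via R1 from reach(d,b), cites(b,g)
round 2: derive reach(i,d) via R1 from reach(i,a), cites(a,d)
round 2: derive reach(i,i) via R1 from reach(i,a), cites(a,i)
round 2: derive reach(i,j) via R1 from reach(i,a), cites(a,j)
round 3: derive reach(b,b) via R1 from reach(b,d), cites(d,b)
round 3: derive reach(d,d) via R1 from reach(d,a), cites(a,d)
round 3: derive reach(d,i) via R1 from reach(d,a), cites(a,i)
round 3: derive reach(d,j) via R1 from reach(d,a), cites(a,j)
round 3: derive reach(i,b) via R1 from reach(i,d), cites(d,b)

reach(a,a)
reach(a,b)
reach(a,d)
reach(a,g)
reach(a,i)
reach(a,j)
reach(b,a)
reach(b,b)
reach(b,d)
reach(b,g)
reach(b,i)
reach(b,j)
reach(c,f)
reach(c,j)
reach(d,a)
reach(d,b)
reach(d,d)
reach(d,g)
reach(d,i)
reach(d,j)
reach(g,g)
reach(i,a)
reach(i,b)
reach(i,d)
reach(i,g)
reach(i,i)
reach(i,j)
reach(j,j)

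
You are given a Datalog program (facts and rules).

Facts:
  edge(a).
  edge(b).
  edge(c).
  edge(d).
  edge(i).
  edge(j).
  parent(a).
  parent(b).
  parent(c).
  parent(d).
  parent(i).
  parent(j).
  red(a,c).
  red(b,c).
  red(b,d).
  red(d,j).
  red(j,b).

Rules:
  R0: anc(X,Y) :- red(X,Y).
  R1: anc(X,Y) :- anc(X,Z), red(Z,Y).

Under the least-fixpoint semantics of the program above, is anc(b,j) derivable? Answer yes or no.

yes

round 1: derive anc(a,c) via R0 from red(a,c)
round 1: derive anc(b,c) via R0 from red(b,c)
round 1: derive anc(b,d) via R0 from red(b,d)
round 1: derive anc(d,j) via R0 from red(d,j)
round 1: derive anc(j,b) via R0 from red(j,b)
round 2: derive anc(b,j) via R1 from anc(b,d), red(d,j)
round 2: derive anc(d,b) via R1 from anc(d,j), red(j,b)
round 2: derive anc(j,c) via R1 from anc(j,b), red(b,c)
round 2: derive anc(j,d) via R1 from anc(j,b), red(b,d)
round 3: derive anc(b,b) via R1 from anc(b,j), red(j,b)
round 3: derive anc(d,c) via R1 from anc(d,b), red(b,c)
round 3: derive anc(d,d) via R1 from anc(d,b), red(b,d)
round 3: derive anc(j,j) via R1 from anc(j,d), red(d,j)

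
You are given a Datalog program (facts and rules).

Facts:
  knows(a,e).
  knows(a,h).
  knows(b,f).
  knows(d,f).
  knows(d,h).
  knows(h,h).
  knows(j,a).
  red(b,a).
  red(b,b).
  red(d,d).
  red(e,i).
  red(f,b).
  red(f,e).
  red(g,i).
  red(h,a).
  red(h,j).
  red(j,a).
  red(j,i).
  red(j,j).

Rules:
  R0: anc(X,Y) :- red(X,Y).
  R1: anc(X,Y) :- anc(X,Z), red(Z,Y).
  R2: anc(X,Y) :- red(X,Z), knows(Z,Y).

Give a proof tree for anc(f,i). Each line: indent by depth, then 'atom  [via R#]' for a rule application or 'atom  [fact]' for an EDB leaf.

round 1: derive anc(b,a) via R0 from red(b,a)
round 1: derive anc(b,b) via R0 from red(b,b)
round 1: derive anc(d,d) via R0 from red(d,d)
round 1: derive anc(e,i) via R0 from red(e,i)
round 1: derive anc(f,b) via R0 from red(f,b)
round 1: derive anc(f,e) via R0 from red(f,e)
round 1: derive anc(g,i) via R0 from red(g,i)
round 1: derive anc(h,a) via R0 from red(h,a)
round 1: derive anc(h,j) via R0 from red(h,j)
round 1: derive anc(j,a) via R0 from red(j,a)
round 1: derive anc(j,i) via R0 from red(j,i)
round 1: derive anc(j,j) via R0 from red(j,j)
round 1: derive anc(b,e) via R2 from red(b,a), knows(a,e)
round 1: derive anc(b,f) via R2 from red(b,b), knows(b,f)
round 1: derive anc(b,h) via R2 from red(b,a), knows(a,h)
round 1: derive anc(d,f) via R2 from red(d,d), knows(d,f)
round 1: derive anc(d,h) via R2 from red(d,d), knows(d,h)
round 1: derive anc(f,f) via R2 from red(f,b), knows(b,f)
round 1: derive anc(h,e) via R2 from red(h,a), knows(a,e)
round 1: derive anc(h,h) via R2 from red(h,a), knows(a,h)
round 1: derive anc(j,e) via R2 from red(j,a), knows(a,e)
round 1: derive anc(j,h) via R2 from red(j,a), knows(a,h)
round 2: derive anc(b,i) via R1 from anc(b,e), red(e,i)
round 2: derive anc(b,j) via R1 from anc(b,h), red(h,j)
round 2: derive anc(d,a) via R1 from anc(d,h), red(h,a)
round 2: derive anc(d,b) via R1 from anc(d,f), red(f,b)
round 2: derive anc(d,e) via R1 from anc(d,f), red(f,e)
round 2: derive anc(d,j) via R1 from anc(d,h), red(h,j)
round 2: derive anc(f,a) via R1 from anc(f,b), red(b,a)
round 2: derive anc(f,i) via R1 from anc(f,e), red(e,i)
round 2: derive anc(h,i) via R1 from anc(h,e), red(e,i)
round 3: derive anc(d,i) via R1 from anc(d,e), red(e,i)

anc(f,i)  [via R1]
  anc(f,e)  [via R0]
    red(f,e)  [fact]
  red(e,i)  [fact]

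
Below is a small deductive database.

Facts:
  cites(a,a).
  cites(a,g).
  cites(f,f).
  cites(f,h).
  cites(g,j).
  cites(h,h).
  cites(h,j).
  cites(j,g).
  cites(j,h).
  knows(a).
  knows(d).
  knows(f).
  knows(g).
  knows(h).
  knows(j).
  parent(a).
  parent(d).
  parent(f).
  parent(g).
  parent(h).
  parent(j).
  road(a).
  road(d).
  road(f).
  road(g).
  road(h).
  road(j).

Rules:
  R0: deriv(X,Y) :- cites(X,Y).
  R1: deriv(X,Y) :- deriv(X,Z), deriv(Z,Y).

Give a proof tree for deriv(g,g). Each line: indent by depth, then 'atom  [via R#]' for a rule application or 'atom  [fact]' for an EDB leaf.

deriv(g,g)  [via R1]
  deriv(g,j)  [via R0]
    cites(g,j)  [fact]
  deriv(j,g)  [via R0]
    cites(j,g)  [fact]

round 1: derive deriv(a,a) via R0 from cites(a,a)
round 1: derive deriv(a,g) via R0 from cites(a,g)
round 1: derive deriv(f,f) via R0 from cites(f,f)
round 1: derive deriv(f,h) via R0 from cites(f,h)
round 1: derive deriv(g,j) via R0 from cites(g,j)
round 1: derive deriv(h,h) via R0 from cites(h,h)
round 1: derive deriv(h,j) via R0 from cites(h,j)
round 1: derive deriv(j,g) via R0 from cites(j,g)
round 1: derive deriv(j,h) via R0 from cites(j,h)
round 2: derive deriv(a,j) via R1 from deriv(a,g), deriv(g,j)
round 2: derive deriv(f,j) via R1 from deriv(f,h), deriv(h,j)
round 2: derive deriv(g,g) via R1 from deriv(g,j), deriv(j,g)
round 2: derive deriv(g,h) via R1 from deriv(g,j), deriv(j,h)
round 2: derive deriv(h,g) via R1 from deriv(h,j), deriv(j,g)
round 2: derive deriv(j,j) via R1 from deriv(j,g), deriv(g,j)
round 3: derive deriv(a,h) via R1 from deriv(a,g), deriv(g,h)
round 3: derive deriv(f,g) via R1 from deriv(f,h), deriv(h,g)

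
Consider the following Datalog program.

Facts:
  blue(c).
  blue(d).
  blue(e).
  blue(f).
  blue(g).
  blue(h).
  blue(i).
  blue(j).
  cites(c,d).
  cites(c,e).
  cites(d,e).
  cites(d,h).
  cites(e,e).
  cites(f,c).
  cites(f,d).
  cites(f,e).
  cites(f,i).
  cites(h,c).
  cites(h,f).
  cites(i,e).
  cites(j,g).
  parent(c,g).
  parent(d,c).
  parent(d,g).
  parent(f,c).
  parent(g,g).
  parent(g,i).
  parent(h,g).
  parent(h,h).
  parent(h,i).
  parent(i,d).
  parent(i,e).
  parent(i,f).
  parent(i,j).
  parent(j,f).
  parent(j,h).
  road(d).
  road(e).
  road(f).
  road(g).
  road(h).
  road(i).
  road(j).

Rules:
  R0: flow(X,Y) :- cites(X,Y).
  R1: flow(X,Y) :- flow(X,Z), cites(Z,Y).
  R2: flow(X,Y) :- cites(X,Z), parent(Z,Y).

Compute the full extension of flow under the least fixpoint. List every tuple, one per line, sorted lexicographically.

flow(c,c)
flow(c,d)
flow(c,e)
flow(c,f)
flow(c,g)
flow(c,h)
flow(c,i)
flow(d,c)
flow(d,d)
flow(d,e)
flow(d,f)
flow(d,g)
flow(d,h)
flow(d,i)
flow(e,e)
flow(f,c)
flow(f,d)
flow(f,e)
flow(f,f)
flow(f,g)
flow(f,h)
flow(f,i)
flow(f,j)
flow(h,c)
flow(h,d)
flow(h,e)
flow(h,f)
flow(h,g)
flow(h,h)
flow(h,i)
flow(i,e)
flow(j,e)
flow(j,g)
flow(j,i)

round 1: derive flow(c,d) via R0 from cites(c,d)
round 1: derive flow(c,e) via R0 from cites(c,e)
round 1: derive flow(d,e) via R0 from cites(d,e)
round 1: derive flow(d,h) via R0 from cites(d,h)
round 1: derive flow(e,e) via R0 from cites(e,e)
round 1: derive flow(f,c) via R0 from cites(f,c)
round 1: derive flow(f,d) via R0 from cites(f,d)
round 1: derive flow(f,e) via R0 from cites(f,e)
round 1: derive flow(f,i) via R0 from cites(f,i)
round 1: derive flow(h,c) via R0 from cites(h,c)
round 1: derive flow(h,f) via R0 from cites(h,f)
round 1: derive flow(i,e) via R0 from cites(i,e)
round 1: derive flow(j,g) via R0 from cites(j,g)
round 1: derive flow(c,c) via R2 from cites(c,d), parent(d,c)
round 1: derive flow(c,g) via R2 from cites(c,d), parent(d,g)
round 1: derive flow(d,g) via R2 from cites(d,h), parent(h,g)
round 1: derive flow(d,i) via R2 from cites(d,h), parent(h,i)
round 1: derive flow(f,f) via R2 from cites(f,i), parent(i,f)
round 1: derive flow(f,g) via R2 from cites(f,c), parent(c,g)
round 1: derive flow(f,j) via R2 from cites(f,i), parent(i,j)
round 1: derive flow(h,g) via R2 from cites(h,c), parent(c,g)
round 1: derive flow(j,i) via R2 from cites(j,g), parent(g,i)
round 2: derive flow(c,h) via R1 from flow(c,d), cites(d,h)
round 2: derive flow(d,c) via R1 from flow(d,h), cites(h,c)
round 2: derive flow(d,f) via R1 from flow(d,h), cites(h,f)
round 2: derive flow(f,h) via R1 from flow(f,d), cites(d,h)
round 2: derive flow(h,d) via R1 from flow(h,c), cites(c,d)
round 2: derive flow(h,e) via R1 from flow(h,c), cites(c,e)
round 2: derive flow(h,i) via R1 from flow(h,f), cites(f,i)
round 2: derive flow(j,e) via R1 from flow(j,i), cites(i,e)
round 3: derive flow(c,f) via R1 from flow(c,h), cites(h,f)
round 3: derive flow(d,d) via R1 from flow(d,c), cites(c,d)
round 3: derive flow(h,h) via R1 from flow(h,d), cites(d,h)
round 4: derive flow(c,i) via R1 from flow(c,f), cites(f,i)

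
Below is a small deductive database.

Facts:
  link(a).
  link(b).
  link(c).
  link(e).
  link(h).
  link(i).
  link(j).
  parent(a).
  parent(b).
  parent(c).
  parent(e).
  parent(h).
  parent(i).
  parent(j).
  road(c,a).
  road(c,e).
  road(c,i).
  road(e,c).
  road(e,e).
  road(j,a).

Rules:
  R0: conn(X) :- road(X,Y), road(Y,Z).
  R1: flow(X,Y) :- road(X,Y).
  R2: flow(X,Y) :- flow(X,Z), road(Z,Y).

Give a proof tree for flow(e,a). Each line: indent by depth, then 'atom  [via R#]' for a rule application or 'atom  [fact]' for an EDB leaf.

round 1: derive flow(c,a) via R1 from road(c,a)
round 1: derive flow(c,e) via R1 from road(c,e)
round 1: derive flow(c,i) via R1 from road(c,i)
round 1: derive flow(e,c) via R1 from road(e,c)
round 1: derive flow(e,e) via R1 from road(e,e)
round 1: derive flow(j,a) via R1 from road(j,a)
round 2: derive flow(c,c) via R2 from flow(c,e), road(e,c)
round 2: derive flow(e,a) via R2 from flow(e,c), road(c,a)
round 2: derive flow(e,i) via R2 from flow(e,c), road(c,i)

flow(e,a)  [via R2]
  flow(e,c)  [via R1]
    road(e,c)  [fact]
  road(c,a)  [fact]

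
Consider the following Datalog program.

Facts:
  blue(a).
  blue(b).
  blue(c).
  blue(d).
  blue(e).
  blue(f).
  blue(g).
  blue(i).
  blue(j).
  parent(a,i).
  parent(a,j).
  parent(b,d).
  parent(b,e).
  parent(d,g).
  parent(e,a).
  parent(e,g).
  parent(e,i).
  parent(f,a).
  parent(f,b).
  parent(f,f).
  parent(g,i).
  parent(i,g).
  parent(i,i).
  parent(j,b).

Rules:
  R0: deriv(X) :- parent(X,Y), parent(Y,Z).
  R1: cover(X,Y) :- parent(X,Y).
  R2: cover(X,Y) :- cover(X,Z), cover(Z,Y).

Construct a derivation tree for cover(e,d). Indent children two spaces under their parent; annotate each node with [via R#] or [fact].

round 1: derive cover(a,i) via R1 from parent(a,i)
round 1: derive cover(a,j) via R1 from parent(a,j)
round 1: derive cover(b,d) via R1 from parent(b,d)
round 1: derive cover(b,e) via R1 from parent(b,e)
round 1: derive cover(d,g) via R1 from parent(d,g)
round 1: derive cover(e,a) via R1 from parent(e,a)
round 1: derive cover(e,g) via R1 from parent(e,g)
round 1: derive cover(e,i) via R1 from parent(e,i)
round 1: derive cover(f,a) via R1 from parent(f,a)
round 1: derive cover(f,b) via R1 from parent(f,b)
round 1: derive cover(f,f) via R1 from parent(f,f)
round 1: derive cover(g,i) via R1 from parent(g,i)
round 1: derive cover(i,g) via R1 from parent(i,g)
round 1: derive cover(i,i) via R1 from parent(i,i)
round 1: derive cover(j,b) via R1 from parent(j,b)
round 2: derive cover(a,b) via R2 from cover(a,j), cover(j,b)
round 2: derive cover(a,g) via R2 from cover(a,i), cover(i,g)
round 2: derive cover(b,a) via R2 from cover(b,e), cover(e,a)
round 2: derive cover(b,g) via R2 from cover(b,d), cover(d,g)
round 2: derive cover(b,i) via R2 from cover(b,e), cover(e,i)
round 2: derive cover(d,i) via R2 from cover(d,g), cover(g,i)
round 2: derive cover(e,j) via R2 from cover(e,a), cover(a,j)
round 2: derive cover(f,d) via R2 from cover(f,b), cover(b,d)
round 2: derive cover(f,e) via R2 from cover(f,b), cover(b,e)
round 2: derive cover(f,i) via R2 from cover(f,a), cover(a,i)
round 2: derive cover(f,j) via R2 from cover(f,a), cover(a,j)
round 2: derive cover(g,g) via R2 from cover(g,i), cover(i,g)
round 2: derive cover(j,d) via R2 from cover(j,b), cover(b,d)
round 2: derive cover(j,e) via R2 from cover(j,b), cover(b,e)
round 3: derive cover(a,a) via R2 from cover(a,b), cover(b,a)
round 3: derive cover(a,d) via R2 from cover(a,b), cover(b,d)
round 3: derive cover(a,e) via R2 from cover(a,b), cover(b,e)
round 3: derive cover(b,b) via R2 from cover(b,a), cover(a,b)
round 3: derive cover(b,j) via R2 from cover(b,a), cover(a,j)
round 3: derive cover(e,b) via R2 from cover(e,a), cover(a,b)
round 3: derive cover(e,d) via R2 from cover(e,j), cover(j,d)
round 3: derive cover(e,e) via R2 from cover(e,j), cover(j,e)
round 3: derive cover(f,g) via R2 from cover(f,a), cover(a,g)
round 3: derive cover(j,a) via R2 from cover(j,b), cover(b,a)
round 3: derive cover(j,g) via R2 from cover(j,b), cover(b,g)
round 3: derive cover(j,i) via R2 from cover(j,b), cover(b,i)
round 3: derive cover(j,j) via R2 from cover(j,e), cover(e,j)

cover(e,d)  [via R2]
  cover(e,j)  [via R2]
    cover(e,a)  [via R1]
      parent(e,a)  [fact]
    cover(a,j)  [via R1]
      parent(a,j)  [fact]
  cover(j,d)  [via R2]
    cover(j,b)  [via R1]
      parent(j,b)  [fact]
    cover(b,d)  [via R1]
      parent(b,d)  [fact]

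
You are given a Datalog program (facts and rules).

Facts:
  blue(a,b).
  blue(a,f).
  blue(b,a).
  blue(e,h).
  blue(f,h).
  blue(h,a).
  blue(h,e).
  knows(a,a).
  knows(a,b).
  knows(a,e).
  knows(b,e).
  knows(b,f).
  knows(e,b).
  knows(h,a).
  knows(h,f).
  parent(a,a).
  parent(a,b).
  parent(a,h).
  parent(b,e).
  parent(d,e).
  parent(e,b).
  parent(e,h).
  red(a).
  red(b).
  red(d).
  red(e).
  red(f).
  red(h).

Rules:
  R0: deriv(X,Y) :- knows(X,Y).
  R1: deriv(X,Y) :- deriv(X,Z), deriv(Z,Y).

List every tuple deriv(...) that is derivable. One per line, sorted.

round 1: derive deriv(a,a) via R0 from knows(a,a)
round 1: derive deriv(a,b) via R0 from knows(a,b)
round 1: derive deriv(a,e) via R0 from knows(a,e)
round 1: derive deriv(b,e) via R0 from knows(b,e)
round 1: derive deriv(b,f) via R0 from knows(b,f)
round 1: derive deriv(e,b) via R0 from knows(e,b)
round 1: derive deriv(h,a) via R0 from knows(h,a)
round 1: derive deriv(h,f) via R0 from knows(h,f)
round 2: derive deriv(a,f) via R1 from deriv(a,b), deriv(b,f)
round 2: derive deriv(b,b) via R1 from deriv(b,e), deriv(e,b)
round 2: derive deriv(e,e) via R1 from deriv(e,b), deriv(b,e)
round 2: derive deriv(e,f) via R1 from deriv(e,b), deriv(b,f)
round 2: derive deriv(h,b) via R1 from deriv(h,a), deriv(a,b)
round 2: derive deriv(h,e) via R1 from deriv(h,a), deriv(a,e)

deriv(a,a)
deriv(a,b)
deriv(a,e)
deriv(a,f)
deriv(b,b)
deriv(b,e)
deriv(b,f)
deriv(e,b)
deriv(e,e)
deriv(e,f)
deriv(h,a)
deriv(h,b)
deriv(h,e)
deriv(h,f)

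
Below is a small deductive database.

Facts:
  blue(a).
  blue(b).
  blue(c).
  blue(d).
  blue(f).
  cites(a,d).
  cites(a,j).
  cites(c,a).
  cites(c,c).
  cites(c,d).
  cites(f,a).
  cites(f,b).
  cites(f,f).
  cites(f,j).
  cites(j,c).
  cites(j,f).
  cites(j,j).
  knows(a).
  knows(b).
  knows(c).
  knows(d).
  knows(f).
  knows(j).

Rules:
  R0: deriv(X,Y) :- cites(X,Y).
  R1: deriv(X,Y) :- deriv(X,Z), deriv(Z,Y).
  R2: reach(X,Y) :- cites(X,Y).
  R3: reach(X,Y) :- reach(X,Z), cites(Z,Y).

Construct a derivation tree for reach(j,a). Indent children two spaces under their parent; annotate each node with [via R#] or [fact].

round 1: derive reach(a,d) via R2 from cites(a,d)
round 1: derive reach(a,j) via R2 from cites(a,j)
round 1: derive reach(c,a) via R2 from cites(c,a)
round 1: derive reach(c,c) via R2 from cites(c,c)
round 1: derive reach(c,d) via R2 from cites(c,d)
round 1: derive reach(f,a) via R2 from cites(f,a)
round 1: derive reach(f,b) via R2 from cites(f,b)
round 1: derive reach(f,f) via R2 from cites(f,f)
round 1: derive reach(f,j) via R2 from cites(f,j)
round 1: derive reach(j,c) via R2 from cites(j,c)
round 1: derive reach(j,f) via R2 from cites(j,f)
round 1: derive reach(j,j) via R2 from cites(j,j)
round 2: derive reach(a,c) via R3 from reach(a,j), cites(j,c)
round 2: derive reach(a,f) via R3 from reach(a,j), cites(j,f)
round 2: derive reach(c,j) via R3 from reach(c,a), cites(a,j)
round 2: derive reach(f,c) via R3 from reach(f,j), cites(j,c)
round 2: derive reach(f,d) via R3 from reach(f,a), cites(a,d)
round 2: derive reach(j,a) via R3 from reach(j,c), cites(c,a)
round 2: derive reach(j,b) via R3 from reach(j,f), cites(f,b)
round 2: derive reach(j,d) via R3 from reach(j,c), cites(c,d)
round 3: derive reach(a,a) via R3 from reach(a,c), cites(c,a)
round 3: derive reach(a,b) via R3 from reach(a,f), cites(f,b)
round 3: derive reach(c,f) via R3 from reach(c,j), cites(j,f)
round 4: derive reach(c,b) via R3 from reach(c,f), cites(f,b)

reach(j,a)  [via R3]
  reach(j,c)  [via R2]
    cites(j,c)  [fact]
  cites(c,a)  [fact]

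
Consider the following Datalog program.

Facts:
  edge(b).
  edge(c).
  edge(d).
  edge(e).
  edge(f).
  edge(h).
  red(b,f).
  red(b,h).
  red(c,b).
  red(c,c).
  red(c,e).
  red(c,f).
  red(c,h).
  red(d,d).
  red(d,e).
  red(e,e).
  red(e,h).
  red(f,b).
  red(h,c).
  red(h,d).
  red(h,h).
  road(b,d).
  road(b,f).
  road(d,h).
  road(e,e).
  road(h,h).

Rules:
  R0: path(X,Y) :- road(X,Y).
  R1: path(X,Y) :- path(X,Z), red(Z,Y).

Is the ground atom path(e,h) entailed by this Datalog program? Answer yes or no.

round 1: derive path(b,d) via R0 from road(b,d)
round 1: derive path(b,f) via R0 from road(b,f)
round 1: derive path(d,h) via R0 from road(d,h)
round 1: derive path(e,e) via R0 from road(e,e)
round 1: derive path(h,h) via R0 from road(h,h)
round 2: derive path(b,b) via R1 from path(b,f), red(f,b)
round 2: derive path(b,e) via R1 from path(b,d), red(d,e)
round 2: derive path(d,c) via R1 from path(d,h), red(h,c)
round 2: derive path(d,d) via R1 from path(d,h), red(h,d)
round 2: derive path(e,h) via R1 from path(e,e), red(e,h)
round 2: derive path(h,c) via R1 from path(h,h), red(h,c)
round 2: derive path(h,d) via R1 from path(h,h), red(h,d)
round 3: derive path(b,h) via R1 from path(b,b), red(b,h)
round 3: derive path(d,b) via R1 from path(d,c), red(c,b)
round 3: derive path(d,e) via R1 from path(d,c), red(c,e)
round 3: derive path(d,f) via R1 from path(d,c), red(c,f)
round 3: derive path(e,c) via R1 from path(e,h), red(h,c)
round 3: derive path(e,d) via R1 from path(e,h), red(h,d)
round 3: derive path(h,b) via R1 from path(h,c), red(c,b)
round 3: derive path(h,e) via R1 from path(h,c), red(c,e)
round 3: derive path(h,f) via R1 from path(h,c), red(c,f)
round 4: derive path(b,c) via R1 from path(b,h), red(h,c)
round 4: derive path(e,b) via R1 from path(e,c), red(c,b)
round 4: derive path(e,f) via R1 from path(e,c), red(c,f)

yes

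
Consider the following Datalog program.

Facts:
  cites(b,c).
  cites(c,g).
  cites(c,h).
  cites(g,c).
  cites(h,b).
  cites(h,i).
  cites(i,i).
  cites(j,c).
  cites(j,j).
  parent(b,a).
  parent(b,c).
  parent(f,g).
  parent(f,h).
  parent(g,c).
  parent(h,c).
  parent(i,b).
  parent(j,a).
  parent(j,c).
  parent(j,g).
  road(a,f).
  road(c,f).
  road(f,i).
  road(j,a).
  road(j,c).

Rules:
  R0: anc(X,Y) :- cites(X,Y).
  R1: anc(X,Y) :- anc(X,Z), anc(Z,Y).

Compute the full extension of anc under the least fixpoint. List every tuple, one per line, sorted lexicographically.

round 1: derive anc(b,c) via R0 from cites(b,c)
round 1: derive anc(c,g) via R0 from cites(c,g)
round 1: derive anc(c,h) via R0 from cites(c,h)
round 1: derive anc(g,c) via R0 from cites(g,c)
round 1: derive anc(h,b) via R0 from cites(h,b)
round 1: derive anc(h,i) via R0 from cites(h,i)
round 1: derive anc(i,i) via R0 from cites(i,i)
round 1: derive anc(j,c) via R0 from cites(j,c)
round 1: derive anc(j,j) via R0 from cites(j,j)
round 2: derive anc(b,g) via R1 from anc(b,c), anc(c,g)
round 2: derive anc(b,h) via R1 from anc(b,c), anc(c,h)
round 2: derive anc(c,b) via R1 from anc(c,h), anc(h,b)
round 2: derive anc(c,c) via R1 from anc(c,g), anc(g,c)
round 2: derive anc(c,i) via R1 from anc(c,h), anc(h,i)
round 2: derive anc(g,g) via R1 from anc(g,c), anc(c,g)
round 2: derive anc(g,h) via R1 from anc(g,c), anc(c,h)
round 2: derive anc(h,c) via R1 from anc(h,b), anc(b,c)
round 2: derive anc(j,g) via R1 from anc(j,c), anc(c,g)
round 2: derive anc(j,h) via R1 from anc(j,c), anc(c,h)
round 3: derive anc(b,b) via R1 from anc(b,c), anc(c,b)
round 3: derive anc(b,i) via R1 from anc(b,c), anc(c,i)
round 3: derive anc(g,b) via R1 from anc(g,c), anc(c,b)
round 3: derive anc(g,i) via R1 from anc(g,c), anc(c,i)
round 3: derive anc(h,g) via R1 from anc(h,b), anc(b,g)
round 3: derive anc(h,h) via R1 from anc(h,b), anc(b,h)
round 3: derive anc(j,b) via R1 from anc(j,c), anc(c,b)
round 3: derive anc(j,i) via R1 from anc(j,c), anc(c,i)

anc(b,b)
anc(b,c)
anc(b,g)
anc(b,h)
anc(b,i)
anc(c,b)
anc(c,c)
anc(c,g)
anc(c,h)
anc(c,i)
anc(g,b)
anc(g,c)
anc(g,g)
anc(g,h)
anc(g,i)
anc(h,b)
anc(h,c)
anc(h,g)
anc(h,h)
anc(h,i)
anc(i,i)
anc(j,b)
anc(j,c)
anc(j,g)
anc(j,h)
anc(j,i)
anc(j,j)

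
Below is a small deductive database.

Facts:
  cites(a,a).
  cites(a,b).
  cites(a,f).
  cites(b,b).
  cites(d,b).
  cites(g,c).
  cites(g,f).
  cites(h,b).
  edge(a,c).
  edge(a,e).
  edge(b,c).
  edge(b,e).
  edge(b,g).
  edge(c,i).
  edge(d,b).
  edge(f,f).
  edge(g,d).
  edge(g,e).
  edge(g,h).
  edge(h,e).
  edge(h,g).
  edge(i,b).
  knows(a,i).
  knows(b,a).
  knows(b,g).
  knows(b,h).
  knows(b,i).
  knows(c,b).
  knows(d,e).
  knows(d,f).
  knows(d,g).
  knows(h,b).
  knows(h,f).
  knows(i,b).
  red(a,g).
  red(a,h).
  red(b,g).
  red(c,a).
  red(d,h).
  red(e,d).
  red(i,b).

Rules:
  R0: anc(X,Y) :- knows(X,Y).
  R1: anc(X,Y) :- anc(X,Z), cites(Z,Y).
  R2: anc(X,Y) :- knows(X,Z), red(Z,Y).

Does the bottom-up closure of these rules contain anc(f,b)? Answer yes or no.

round 1: derive anc(a,i) via R0 from knows(a,i)
round 1: derive anc(b,a) via R0 from knows(b,a)
round 1: derive anc(b,g) via R0 from knows(b,g)
round 1: derive anc(b,h) via R0 from knows(b,h)
round 1: derive anc(b,i) via R0 from knows(b,i)
round 1: derive anc(c,b) via R0 from knows(c,b)
round 1: derive anc(d,e) via R0 from knows(d,e)
round 1: derive anc(d,f) via R0 from knows(d,f)
round 1: derive anc(d,g) via R0 from knows(d,g)
round 1: derive anc(h,b) via R0 from knows(h,b)
round 1: derive anc(h,f) via R0 from knows(h,f)
round 1: derive anc(i,b) via R0 from knows(i,b)
round 1: derive anc(a,b) via R2 from knows(a,i), red(i,b)
round 1: derive anc(b,b) via R2 from knows(b,i), red(i,b)
round 1: derive anc(c,g) via R2 from knows(c,b), red(b,g)
round 1: derive anc(d,d) via R2 from knows(d,e), red(e,d)
round 1: derive anc(h,g) via R2 from knows(h,b), red(b,g)
round 1: derive anc(i,g) via R2 from knows(i,b), red(b,g)
round 2: derive anc(b,c) via R1 from anc(b,g), cites(g,c)
round 2: derive anc(b,f) via R1 from anc(b,a), cites(a,f)
round 2: derive anc(c,c) via R1 from anc(c,g), cites(g,c)
round 2: derive anc(c,f) via R1 from anc(c,g), cites(g,f)
round 2: derive anc(d,b) via R1 from anc(d,d), cites(d,b)
round 2: derive anc(d,c) via R1 from anc(d,g), cites(g,c)
round 2: derive anc(h,c) via R1 from anc(h,g), cites(g,c)
round 2: derive anc(i,c) via R1 from anc(i,g), cites(g,c)
round 2: derive anc(i,f) via R1 from anc(i,g), cites(g,f)

no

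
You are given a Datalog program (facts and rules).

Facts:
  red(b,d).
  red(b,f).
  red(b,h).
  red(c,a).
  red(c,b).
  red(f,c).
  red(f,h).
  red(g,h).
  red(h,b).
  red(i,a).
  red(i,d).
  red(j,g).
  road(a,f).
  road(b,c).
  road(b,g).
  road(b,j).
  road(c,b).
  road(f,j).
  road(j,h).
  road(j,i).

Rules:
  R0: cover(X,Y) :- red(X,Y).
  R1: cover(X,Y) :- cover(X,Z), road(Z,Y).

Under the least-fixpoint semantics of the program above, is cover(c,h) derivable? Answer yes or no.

yes

round 1: derive cover(b,d) via R0 from red(b,d)
round 1: derive cover(b,f) via R0 from red(b,f)
round 1: derive cover(b,h) via R0 from red(b,h)
round 1: derive cover(c,a) via R0 from red(c,a)
round 1: derive cover(c,b) via R0 from red(c,b)
round 1: derive cover(f,c) via R0 from red(f,c)
round 1: derive cover(f,h) via R0 from red(f,h)
round 1: derive cover(g,h) via R0 from red(g,h)
round 1: derive cover(h,b) via R0 from red(h,b)
round 1: derive cover(i,a) via R0 from red(i,a)
round 1: derive cover(i,d) via R0 from red(i,d)
round 1: derive cover(j,g) via R0 from red(j,g)
round 2: derive cover(b,j) via R1 from cover(b,f), road(f,j)
round 2: derive cover(c,c) via R1 from cover(c,b), road(b,c)
round 2: derive cover(c,f) via R1 from cover(c,a), road(a,f)
round 2: derive cover(c,g) via R1 from cover(c,b), road(b,g)
round 2: derive cover(c,j) via R1 from cover(c,b), road(b,j)
round 2: derive cover(f,b) via R1 from cover(f,c), road(c,b)
round 2: derive cover(h,c) via R1 from cover(h,b), road(b,c)
round 2: derive cover(h,g) via R1 from cover(h,b), road(b,g)
round 2: derive cover(h,j) via R1 from cover(h,b), road(b,j)
round 2: derive cover(i,f) via R1 from cover(i,a), road(a,f)
round 3: derive cover(b,i) via R1 from cover(b,j), road(j,i)
round 3: derive cover(c,h) via R1 from cover(c,j), road(j,h)
round 3: derive cover(c,i) via R1 from cover(c,j), road(j,i)
round 3: derive cover(f,g) via R1 from cover(f,b), road(b,g)
round 3: derive cover(f,j) via R1 from cover(f,b), road(b,j)
round 3: derive cover(h,h) via R1 from cover(h,j), road(j,h)
round 3: derive cover(h,i) via R1 from cover(h,j), road(j,i)
round 3: derive cover(i,j) via R1 from cover(i,f), road(f,j)
round 4: derive cover(f,i) via R1 from cover(f,j), road(j,i)
round 4: derive cover(i,h) via R1 from cover(i,j), road(j,h)
round 4: derive cover(i,i) via R1 from cover(i,j), road(j,i)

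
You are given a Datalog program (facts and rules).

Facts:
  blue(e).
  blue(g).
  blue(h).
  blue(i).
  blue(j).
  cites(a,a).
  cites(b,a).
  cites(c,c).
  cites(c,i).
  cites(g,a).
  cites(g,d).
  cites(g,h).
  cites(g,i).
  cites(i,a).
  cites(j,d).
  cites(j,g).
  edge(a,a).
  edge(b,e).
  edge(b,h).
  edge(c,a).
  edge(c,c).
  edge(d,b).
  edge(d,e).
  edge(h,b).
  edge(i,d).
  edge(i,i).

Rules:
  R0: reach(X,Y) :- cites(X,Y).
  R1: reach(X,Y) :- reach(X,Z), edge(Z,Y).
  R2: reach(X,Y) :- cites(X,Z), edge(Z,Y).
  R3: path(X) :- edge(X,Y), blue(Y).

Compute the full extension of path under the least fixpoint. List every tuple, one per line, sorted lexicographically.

path(b)
path(d)
path(i)

round 1: derive path(b) via R3 from edge(b,e), blue(e)
round 1: derive path(d) via R3 from edge(d,e), blue(e)
round 1: derive path(i) via R3 from edge(i,i), blue(i)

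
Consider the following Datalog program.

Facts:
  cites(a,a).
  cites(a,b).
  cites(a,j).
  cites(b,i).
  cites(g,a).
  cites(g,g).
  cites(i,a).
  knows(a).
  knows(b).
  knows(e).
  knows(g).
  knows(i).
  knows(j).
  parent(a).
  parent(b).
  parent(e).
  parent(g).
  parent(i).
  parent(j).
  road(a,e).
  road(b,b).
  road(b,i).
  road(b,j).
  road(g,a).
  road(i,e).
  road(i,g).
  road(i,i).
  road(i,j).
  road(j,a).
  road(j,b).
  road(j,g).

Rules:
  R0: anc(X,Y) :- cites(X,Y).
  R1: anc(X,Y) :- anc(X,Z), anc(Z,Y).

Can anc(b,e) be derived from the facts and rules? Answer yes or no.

no

round 1: derive anc(a,a) via R0 from cites(a,a)
round 1: derive anc(a,b) via R0 from cites(a,b)
round 1: derive anc(a,j) via R0 from cites(a,j)
round 1: derive anc(b,i) via R0 from cites(b,i)
round 1: derive anc(g,a) via R0 from cites(g,a)
round 1: derive anc(g,g) via R0 from cites(g,g)
round 1: derive anc(i,a) via R0 from cites(i,a)
round 2: derive anc(a,i) via R1 from anc(a,b), anc(b,i)
round 2: derive anc(b,a) via R1 from anc(b,i), anc(i,a)
round 2: derive anc(g,b) via R1 from anc(g,a), anc(a,b)
round 2: derive anc(g,j) via R1 from anc(g,a), anc(a,j)
round 2: derive anc(i,b) via R1 from anc(i,a), anc(a,b)
round 2: derive anc(i,j) via R1 from anc(i,a), anc(a,j)
round 3: derive anc(b,b) via R1 from anc(b,a), anc(a,b)
round 3: derive anc(b,j) via R1 from anc(b,a), anc(a,j)
round 3: derive anc(g,i) via R1 from anc(g,a), anc(a,i)
round 3: derive anc(i,i) via R1 from anc(i,a), anc(a,i)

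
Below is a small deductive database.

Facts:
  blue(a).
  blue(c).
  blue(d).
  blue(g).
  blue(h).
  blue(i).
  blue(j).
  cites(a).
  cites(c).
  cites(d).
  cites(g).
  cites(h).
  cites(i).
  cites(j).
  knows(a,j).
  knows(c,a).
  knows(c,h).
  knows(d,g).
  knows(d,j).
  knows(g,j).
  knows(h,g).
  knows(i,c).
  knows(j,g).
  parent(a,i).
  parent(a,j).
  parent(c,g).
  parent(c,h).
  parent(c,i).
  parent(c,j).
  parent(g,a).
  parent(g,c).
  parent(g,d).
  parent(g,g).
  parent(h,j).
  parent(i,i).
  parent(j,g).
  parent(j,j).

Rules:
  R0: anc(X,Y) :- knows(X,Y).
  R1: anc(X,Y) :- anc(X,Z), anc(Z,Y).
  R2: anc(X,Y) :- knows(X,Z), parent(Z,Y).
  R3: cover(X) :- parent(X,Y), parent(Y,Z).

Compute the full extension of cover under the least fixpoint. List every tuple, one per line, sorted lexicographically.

cover(a)
cover(c)
cover(g)
cover(h)
cover(i)
cover(j)

round 1: derive cover(a) via R3 from parent(a,i), parent(i,i)
round 1: derive cover(c) via R3 from parent(c,g), parent(g,a)
round 1: derive cover(g) via R3 from parent(g,a), parent(a,i)
round 1: derive cover(h) via R3 from parent(h,j), parent(j,g)
round 1: derive cover(i) via R3 from parent(i,i), parent(i,i)
round 1: derive cover(j) via R3 from parent(j,g), parent(g,a)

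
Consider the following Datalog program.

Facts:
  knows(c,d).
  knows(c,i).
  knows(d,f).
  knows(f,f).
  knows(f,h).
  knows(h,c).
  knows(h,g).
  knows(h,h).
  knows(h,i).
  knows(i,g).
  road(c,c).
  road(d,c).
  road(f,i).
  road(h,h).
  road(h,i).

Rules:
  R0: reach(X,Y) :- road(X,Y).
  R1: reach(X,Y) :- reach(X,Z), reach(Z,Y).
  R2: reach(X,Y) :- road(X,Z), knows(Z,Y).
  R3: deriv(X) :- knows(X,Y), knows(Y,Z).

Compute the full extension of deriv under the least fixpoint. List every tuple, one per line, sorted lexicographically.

round 1: derive deriv(c) via R3 from knows(c,d), knows(d,f)
round 1: derive deriv(d) via R3 from knows(d,f), knows(f,f)
round 1: derive deriv(f) via R3 from knows(f,f), knows(f,f)
round 1: derive deriv(h) via R3 from knows(h,c), knows(c,d)

deriv(c)
deriv(d)
deriv(f)
deriv(h)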